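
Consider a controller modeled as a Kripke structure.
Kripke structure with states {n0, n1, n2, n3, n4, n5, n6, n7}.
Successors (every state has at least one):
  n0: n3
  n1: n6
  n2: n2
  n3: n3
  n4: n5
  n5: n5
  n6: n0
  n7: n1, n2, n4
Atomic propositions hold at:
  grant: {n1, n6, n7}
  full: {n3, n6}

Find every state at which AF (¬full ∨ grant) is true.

Sat(¬full) = {n0, n1, n2, n4, n5, n7}
Sat(¬full ∨ grant) = {n0, n1, n2, n4, n5, n6, n7}
AF (¬full ∨ grant): least fixpoint, start Z0 = {n0, n1, n2, n4, n5, n6, n7}, add states with every successor in Z. Already a fixed point.
Sat(AF (¬full ∨ grant)) = {n0, n1, n2, n4, n5, n6, n7}

{n0, n1, n2, n4, n5, n6, n7}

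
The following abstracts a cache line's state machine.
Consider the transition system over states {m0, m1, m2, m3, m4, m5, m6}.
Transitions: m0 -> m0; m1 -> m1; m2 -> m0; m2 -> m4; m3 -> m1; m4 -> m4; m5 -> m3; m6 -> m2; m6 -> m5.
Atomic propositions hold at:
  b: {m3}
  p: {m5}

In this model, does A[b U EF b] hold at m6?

Yes

EF b: least fixpoint, start Z0 = {m3}, add states with some successor in Z. Z1 = {m3, m5}; Z2 = {m3, m5, m6}; fixed.
Sat(EF b) = {m3, m5, m6}
A[b U EF b]: least fixpoint, start Z0 = Sat(EF b) = {m3, m5, m6}, add states in Sat(b) with every successor in Z. Already a fixed point.
Sat(A[b U EF b]) = {m3, m5, m6}
m6 ∈ Sat(A[b U EF b]) = {m3, m5, m6}, so the formula holds at m6.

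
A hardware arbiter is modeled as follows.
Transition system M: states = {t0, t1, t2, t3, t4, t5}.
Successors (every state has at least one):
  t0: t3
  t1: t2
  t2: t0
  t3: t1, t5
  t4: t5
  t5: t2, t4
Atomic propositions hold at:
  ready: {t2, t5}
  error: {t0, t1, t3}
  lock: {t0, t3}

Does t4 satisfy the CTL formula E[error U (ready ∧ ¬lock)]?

No

Sat(¬lock) = {t1, t2, t4, t5}
Sat(ready ∧ ¬lock) = {t2, t5}
E[error U (ready ∧ ¬lock)]: least fixpoint, start Z0 = Sat((ready ∧ ¬lock)) = {t2, t5}, add states in Sat(error) with some successor in Z. Z1 = {t1, t2, t3, t5}; Z2 = {t0, t1, t2, t3, t5}; fixed.
Sat(E[error U (ready ∧ ¬lock)]) = {t0, t1, t2, t3, t5}
t4 ∉ Sat(E[error U (ready ∧ ¬lock)]) = {t0, t1, t2, t3, t5}, so the formula does not hold at t4.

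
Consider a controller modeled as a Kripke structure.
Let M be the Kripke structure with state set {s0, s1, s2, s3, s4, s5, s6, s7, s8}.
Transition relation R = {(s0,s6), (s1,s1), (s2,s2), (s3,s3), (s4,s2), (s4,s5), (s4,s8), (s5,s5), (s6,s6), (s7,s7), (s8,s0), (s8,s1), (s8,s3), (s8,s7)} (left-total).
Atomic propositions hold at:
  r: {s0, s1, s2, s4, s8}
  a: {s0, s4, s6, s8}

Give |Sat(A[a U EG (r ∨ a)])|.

6

Sat(r ∨ a) = {s0, s1, s2, s4, s6, s8}
EG (r ∨ a): greatest fixpoint, start Z0 = {s0, s1, s2, s4, s6, s8}, keep only states in Sat with some successor in Z. Already a fixed point.
Sat(EG (r ∨ a)) = {s0, s1, s2, s4, s6, s8}
A[a U EG (r ∨ a)]: least fixpoint, start Z0 = Sat(EG (r ∨ a)) = {s0, s1, s2, s4, s6, s8}, add states in Sat(a) with every successor in Z. Already a fixed point.
Sat(A[a U EG (r ∨ a)]) = {s0, s1, s2, s4, s6, s8}
|Sat(A[a U EG (r ∨ a)])| = |{s0, s1, s2, s4, s6, s8}| = 6.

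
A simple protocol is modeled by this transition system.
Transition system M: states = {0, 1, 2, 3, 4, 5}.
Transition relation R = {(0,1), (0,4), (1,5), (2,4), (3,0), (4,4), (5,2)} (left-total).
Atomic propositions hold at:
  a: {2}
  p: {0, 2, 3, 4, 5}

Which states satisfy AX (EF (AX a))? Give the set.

{1, 3}

Sat(AX a) = {s : every successor in {2}} = {5}
EF (AX a): least fixpoint, start Z0 = {5}, add states with some successor in Z. Z1 = {1, 5}; Z2 = {0, 1, 5}; Z3 = {0, 1, 3, 5}; fixed.
Sat(EF (AX a)) = {0, 1, 3, 5}
Sat(AX (EF (AX a))) = {s : every successor in {0, 1, 3, 5}} = {1, 3}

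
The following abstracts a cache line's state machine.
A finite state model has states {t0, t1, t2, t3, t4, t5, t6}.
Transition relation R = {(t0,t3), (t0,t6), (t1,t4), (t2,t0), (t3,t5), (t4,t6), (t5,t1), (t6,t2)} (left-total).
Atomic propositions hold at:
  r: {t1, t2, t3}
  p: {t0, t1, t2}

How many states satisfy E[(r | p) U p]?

Sat(r | p) = {t0, t1, t2, t3}
E[(r | p) U p]: least fixpoint, start Z0 = Sat(p) = {t0, t1, t2}, add states in Sat(r | p) with some successor in Z. Already a fixed point.
Sat(E[(r | p) U p]) = {t0, t1, t2}
|Sat(E[(r | p) U p])| = |{t0, t1, t2}| = 3.

3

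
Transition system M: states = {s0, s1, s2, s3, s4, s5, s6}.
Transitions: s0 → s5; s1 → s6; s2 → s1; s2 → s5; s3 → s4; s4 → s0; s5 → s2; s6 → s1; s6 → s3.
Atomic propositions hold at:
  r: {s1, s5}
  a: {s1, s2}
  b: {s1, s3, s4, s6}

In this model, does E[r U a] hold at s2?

E[r U a]: least fixpoint, start Z0 = Sat(a) = {s1, s2}, add states in Sat(r) with some successor in Z. Z1 = {s1, s2, s5}; fixed.
Sat(E[r U a]) = {s1, s2, s5}
s2 ∈ Sat(E[r U a]) = {s1, s2, s5}, so the formula holds at s2.

Yes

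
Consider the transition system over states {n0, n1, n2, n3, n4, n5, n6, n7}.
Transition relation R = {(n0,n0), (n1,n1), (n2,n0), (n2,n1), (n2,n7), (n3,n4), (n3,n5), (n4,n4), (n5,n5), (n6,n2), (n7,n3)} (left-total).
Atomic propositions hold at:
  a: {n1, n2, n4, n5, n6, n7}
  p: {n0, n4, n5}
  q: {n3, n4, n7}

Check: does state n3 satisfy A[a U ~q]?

Sat(~q) = {n0, n1, n2, n5, n6}
A[a U ~q]: least fixpoint, start Z0 = Sat(~q) = {n0, n1, n2, n5, n6}, add states in Sat(a) with every successor in Z. Already a fixed point.
Sat(A[a U ~q]) = {n0, n1, n2, n5, n6}
n3 ∉ Sat(A[a U ~q]) = {n0, n1, n2, n5, n6}, so the formula does not hold at n3.

No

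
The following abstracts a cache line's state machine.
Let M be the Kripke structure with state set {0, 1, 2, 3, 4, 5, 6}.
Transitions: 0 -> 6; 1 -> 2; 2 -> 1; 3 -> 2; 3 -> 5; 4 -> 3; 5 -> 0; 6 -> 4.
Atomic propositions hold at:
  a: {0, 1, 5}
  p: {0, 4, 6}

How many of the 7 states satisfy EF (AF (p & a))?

Sat(p & a) = {0}
AF (p & a): least fixpoint, start Z0 = {0}, add states with every successor in Z. Z1 = {0, 5}; fixed.
Sat(AF (p & a)) = {0, 5}
EF (AF (p & a)): least fixpoint, start Z0 = {0, 5}, add states with some successor in Z. Z1 = {0, 3, 5}; Z2 = {0, 3, 4, 5}; Z3 = {0, 3, 4, 5, 6}; fixed.
Sat(EF (AF (p & a))) = {0, 3, 4, 5, 6}
|Sat(EF (AF (p & a)))| = |{0, 3, 4, 5, 6}| = 5.

5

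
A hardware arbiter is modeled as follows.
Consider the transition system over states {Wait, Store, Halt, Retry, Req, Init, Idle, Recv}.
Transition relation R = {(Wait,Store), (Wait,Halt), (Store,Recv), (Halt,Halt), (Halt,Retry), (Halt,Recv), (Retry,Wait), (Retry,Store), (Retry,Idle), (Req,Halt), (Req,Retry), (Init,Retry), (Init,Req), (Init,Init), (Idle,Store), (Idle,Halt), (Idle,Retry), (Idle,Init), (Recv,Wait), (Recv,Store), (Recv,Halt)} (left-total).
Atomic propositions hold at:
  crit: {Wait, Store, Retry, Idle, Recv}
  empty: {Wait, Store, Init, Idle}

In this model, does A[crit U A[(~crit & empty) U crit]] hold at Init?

Sat(~crit) = {Halt, Req, Init}
Sat(~crit & empty) = {Init}
A[(~crit & empty) U crit]: least fixpoint, start Z0 = Sat(crit) = {Wait, Store, Retry, Idle, Recv}, add states in Sat(~crit & empty) with every successor in Z. Already a fixed point.
Sat(A[(~crit & empty) U crit]) = {Wait, Store, Retry, Idle, Recv}
A[crit U A[(~crit & empty) U crit]]: least fixpoint, start Z0 = Sat(A[(~crit & empty) U crit]) = {Wait, Store, Retry, Idle, Recv}, add states in Sat(crit) with every successor in Z. Already a fixed point.
Sat(A[crit U A[(~crit & empty) U crit]]) = {Wait, Store, Retry, Idle, Recv}
Init ∉ Sat(A[crit U A[(~crit & empty) U crit]]) = {Wait, Store, Retry, Idle, Recv}, so the formula does not hold at Init.

No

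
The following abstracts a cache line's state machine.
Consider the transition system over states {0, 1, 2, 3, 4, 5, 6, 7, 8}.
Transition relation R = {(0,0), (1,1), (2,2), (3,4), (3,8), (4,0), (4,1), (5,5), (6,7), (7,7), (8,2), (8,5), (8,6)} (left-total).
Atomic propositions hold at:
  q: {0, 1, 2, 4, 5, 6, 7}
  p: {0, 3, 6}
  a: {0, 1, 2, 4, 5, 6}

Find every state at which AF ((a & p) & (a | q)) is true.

Sat(a & p) = {0, 6}
Sat(a | q) = {0, 1, 2, 4, 5, 6, 7}
Sat((a & p) & (a | q)) = {0, 6}
AF ((a & p) & (a | q)): least fixpoint, start Z0 = {0, 6}, add states with every successor in Z. Already a fixed point.
Sat(AF ((a & p) & (a | q))) = {0, 6}

{0, 6}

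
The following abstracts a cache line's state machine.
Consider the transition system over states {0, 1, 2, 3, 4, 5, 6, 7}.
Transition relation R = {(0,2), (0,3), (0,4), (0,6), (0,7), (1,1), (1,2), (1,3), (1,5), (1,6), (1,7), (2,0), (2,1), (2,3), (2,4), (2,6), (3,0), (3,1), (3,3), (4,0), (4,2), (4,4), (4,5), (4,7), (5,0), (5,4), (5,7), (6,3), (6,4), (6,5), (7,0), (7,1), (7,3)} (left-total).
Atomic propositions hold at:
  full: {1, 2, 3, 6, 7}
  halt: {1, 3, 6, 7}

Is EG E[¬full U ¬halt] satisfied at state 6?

No

Sat(¬full) = {0, 4, 5}
Sat(¬halt) = {0, 2, 4, 5}
E[¬full U ¬halt]: least fixpoint, start Z0 = Sat(¬halt) = {0, 2, 4, 5}, add states in Sat(¬full) with some successor in Z. Already a fixed point.
Sat(E[¬full U ¬halt]) = {0, 2, 4, 5}
EG E[¬full U ¬halt]: greatest fixpoint, start Z0 = {0, 2, 4, 5}, keep only states in Sat with some successor in Z. Already a fixed point.
Sat(EG E[¬full U ¬halt]) = {0, 2, 4, 5}
6 ∉ Sat(EG E[¬full U ¬halt]) = {0, 2, 4, 5}, so the formula does not hold at 6.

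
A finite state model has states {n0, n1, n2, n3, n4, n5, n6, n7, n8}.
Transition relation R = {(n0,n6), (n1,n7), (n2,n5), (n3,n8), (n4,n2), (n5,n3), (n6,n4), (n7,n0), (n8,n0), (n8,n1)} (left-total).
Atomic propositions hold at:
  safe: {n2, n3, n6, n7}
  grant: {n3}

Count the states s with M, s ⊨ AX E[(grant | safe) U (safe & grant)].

Sat(grant | safe) = {n2, n3, n6, n7}
Sat(safe & grant) = {n3}
E[(grant | safe) U (safe & grant)]: least fixpoint, start Z0 = Sat((safe & grant)) = {n3}, add states in Sat(grant | safe) with some successor in Z. Already a fixed point.
Sat(E[(grant | safe) U (safe & grant)]) = {n3}
Sat(AX E[(grant | safe) U (safe & grant)]) = {s : every successor in {n3}} = {n5}
|Sat(AX E[(grant | safe) U (safe & grant)])| = |{n5}| = 1.

1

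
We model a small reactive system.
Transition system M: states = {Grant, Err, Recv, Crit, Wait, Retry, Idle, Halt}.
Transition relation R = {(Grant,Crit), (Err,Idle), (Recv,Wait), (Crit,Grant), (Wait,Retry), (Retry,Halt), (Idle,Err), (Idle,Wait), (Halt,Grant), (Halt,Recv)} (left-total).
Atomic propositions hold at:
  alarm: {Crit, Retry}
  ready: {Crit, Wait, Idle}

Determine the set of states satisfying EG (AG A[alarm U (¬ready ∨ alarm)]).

Sat(¬ready) = {Grant, Err, Recv, Retry, Halt}
Sat(¬ready ∨ alarm) = {Grant, Err, Recv, Crit, Retry, Halt}
A[alarm U (¬ready ∨ alarm)]: least fixpoint, start Z0 = Sat((¬ready ∨ alarm)) = {Grant, Err, Recv, Crit, Retry, Halt}, add states in Sat(alarm) with every successor in Z. Already a fixed point.
Sat(A[alarm U (¬ready ∨ alarm)]) = {Grant, Err, Recv, Crit, Retry, Halt}
AG A[alarm U (¬ready ∨ alarm)]: greatest fixpoint, start Z0 = {Grant, Err, Recv, Crit, Retry, Halt}, keep only states in Sat with every successor in Z. Z1 = {Grant, Crit, Retry, Halt}; Z2 = {Grant, Crit, Retry}; Z3 = {Grant, Crit}; fixed.
Sat(AG A[alarm U (¬ready ∨ alarm)]) = {Grant, Crit}
EG (AG A[alarm U (¬ready ∨ alarm)]): greatest fixpoint, start Z0 = {Grant, Crit}, keep only states in Sat with some successor in Z. Already a fixed point.
Sat(EG (AG A[alarm U (¬ready ∨ alarm)])) = {Grant, Crit}

{Grant, Crit}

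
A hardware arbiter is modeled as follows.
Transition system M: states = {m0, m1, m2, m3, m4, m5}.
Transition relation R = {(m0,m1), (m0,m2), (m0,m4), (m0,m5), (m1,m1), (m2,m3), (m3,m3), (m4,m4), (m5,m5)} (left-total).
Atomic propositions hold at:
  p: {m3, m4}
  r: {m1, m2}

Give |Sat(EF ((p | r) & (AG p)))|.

Sat(p | r) = {m1, m2, m3, m4}
AG p: greatest fixpoint, start Z0 = {m3, m4}, keep only states in Sat with every successor in Z. Already a fixed point.
Sat(AG p) = {m3, m4}
Sat((p | r) & (AG p)) = {m3, m4}
EF ((p | r) & (AG p)): least fixpoint, start Z0 = {m3, m4}, add states with some successor in Z. Z1 = {m0, m2, m3, m4}; fixed.
Sat(EF ((p | r) & (AG p))) = {m0, m2, m3, m4}
|Sat(EF ((p | r) & (AG p)))| = |{m0, m2, m3, m4}| = 4.

4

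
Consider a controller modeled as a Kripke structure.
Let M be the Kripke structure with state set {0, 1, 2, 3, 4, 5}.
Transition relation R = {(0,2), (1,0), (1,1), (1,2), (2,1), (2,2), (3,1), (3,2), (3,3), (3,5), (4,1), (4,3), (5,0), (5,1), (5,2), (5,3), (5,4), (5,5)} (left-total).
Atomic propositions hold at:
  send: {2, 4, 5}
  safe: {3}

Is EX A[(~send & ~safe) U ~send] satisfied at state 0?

Sat(~send) = {0, 1, 3}
Sat(~safe) = {0, 1, 2, 4, 5}
Sat(~send & ~safe) = {0, 1}
A[(~send & ~safe) U ~send]: least fixpoint, start Z0 = Sat(~send) = {0, 1, 3}, add states in Sat(~send & ~safe) with every successor in Z. Already a fixed point.
Sat(A[(~send & ~safe) U ~send]) = {0, 1, 3}
Sat(EX A[(~send & ~safe) U ~send]) = {s : some successor in {0, 1, 3}} = {1, 2, 3, 4, 5}
0 ∉ Sat(EX A[(~send & ~safe) U ~send]) = {1, 2, 3, 4, 5}, so the formula does not hold at 0.

No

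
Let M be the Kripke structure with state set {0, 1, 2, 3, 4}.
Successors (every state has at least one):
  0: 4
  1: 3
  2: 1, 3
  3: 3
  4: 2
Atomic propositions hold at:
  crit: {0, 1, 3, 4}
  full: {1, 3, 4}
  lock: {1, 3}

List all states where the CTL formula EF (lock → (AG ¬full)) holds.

Sat(¬full) = {0, 2}
AG ¬full: greatest fixpoint, start Z0 = {0, 2}, keep only states in Sat with every successor in Z. Z1 = ∅; fixed.
Sat(AG ¬full) = ∅
Sat(lock → (AG ¬full)) = {0, 2, 4}
EF (lock → (AG ¬full)): least fixpoint, start Z0 = {0, 2, 4}, add states with some successor in Z. Already a fixed point.
Sat(EF (lock → (AG ¬full))) = {0, 2, 4}

{0, 2, 4}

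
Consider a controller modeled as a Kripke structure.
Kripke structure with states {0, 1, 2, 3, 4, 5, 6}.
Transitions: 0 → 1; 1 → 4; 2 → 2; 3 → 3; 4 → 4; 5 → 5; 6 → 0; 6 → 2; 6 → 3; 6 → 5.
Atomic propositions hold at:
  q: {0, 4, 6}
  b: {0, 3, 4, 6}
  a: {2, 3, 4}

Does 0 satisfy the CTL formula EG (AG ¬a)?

Sat(¬a) = {0, 1, 5, 6}
AG ¬a: greatest fixpoint, start Z0 = {0, 1, 5, 6}, keep only states in Sat with every successor in Z. Z1 = {0, 5}; Z2 = {5}; fixed.
Sat(AG ¬a) = {5}
EG (AG ¬a): greatest fixpoint, start Z0 = {5}, keep only states in Sat with some successor in Z. Already a fixed point.
Sat(EG (AG ¬a)) = {5}
0 ∉ Sat(EG (AG ¬a)) = {5}, so the formula does not hold at 0.

No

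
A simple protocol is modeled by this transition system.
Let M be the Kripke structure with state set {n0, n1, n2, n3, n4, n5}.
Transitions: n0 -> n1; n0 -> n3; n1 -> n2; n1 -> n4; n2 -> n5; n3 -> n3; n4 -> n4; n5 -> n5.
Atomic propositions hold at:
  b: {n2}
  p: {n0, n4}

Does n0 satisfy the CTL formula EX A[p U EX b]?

Yes

Sat(EX b) = {s : some successor in {n2}} = {n1}
A[p U EX b]: least fixpoint, start Z0 = Sat(EX b) = {n1}, add states in Sat(p) with every successor in Z. Already a fixed point.
Sat(A[p U EX b]) = {n1}
Sat(EX A[p U EX b]) = {s : some successor in {n1}} = {n0}
n0 ∈ Sat(EX A[p U EX b]) = {n0}, so the formula holds at n0.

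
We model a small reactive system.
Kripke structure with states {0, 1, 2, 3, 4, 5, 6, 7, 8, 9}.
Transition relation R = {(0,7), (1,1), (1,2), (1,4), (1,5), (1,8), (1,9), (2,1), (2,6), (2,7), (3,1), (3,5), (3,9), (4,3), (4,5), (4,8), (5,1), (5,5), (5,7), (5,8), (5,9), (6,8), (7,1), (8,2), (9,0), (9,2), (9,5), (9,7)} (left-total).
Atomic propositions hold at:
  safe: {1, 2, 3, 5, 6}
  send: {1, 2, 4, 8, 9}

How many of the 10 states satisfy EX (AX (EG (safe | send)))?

9

Sat(safe | send) = {1, 2, 3, 4, 5, 6, 8, 9}
EG (safe | send): greatest fixpoint, start Z0 = {1, 2, 3, 4, 5, 6, 8, 9}, keep only states in Sat with some successor in Z. Already a fixed point.
Sat(EG (safe | send)) = {1, 2, 3, 4, 5, 6, 8, 9}
Sat(AX (EG (safe | send))) = {s : every successor in {1, 2, 3, 4, 5, 6, 8, 9}} = {1, 3, 4, 6, 7, 8}
Sat(EX (AX (EG (safe | send)))) = {s : some successor in {1, 3, 4, 6, 7, 8}} = {0, 1, 2, 3, 4, 5, 6, 7, 9}
|Sat(EX (AX (EG (safe | send))))| = |{0, 1, 2, 3, 4, 5, 6, 7, 9}| = 9.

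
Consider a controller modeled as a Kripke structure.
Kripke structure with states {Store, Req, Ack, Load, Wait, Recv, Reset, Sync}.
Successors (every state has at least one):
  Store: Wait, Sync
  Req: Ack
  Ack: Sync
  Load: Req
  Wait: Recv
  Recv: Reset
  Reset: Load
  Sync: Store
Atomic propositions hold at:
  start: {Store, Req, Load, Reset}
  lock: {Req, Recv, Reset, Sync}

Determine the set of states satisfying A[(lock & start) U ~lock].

Sat(lock & start) = {Req, Reset}
Sat(~lock) = {Store, Ack, Load, Wait}
A[(lock & start) U ~lock]: least fixpoint, start Z0 = Sat(~lock) = {Store, Ack, Load, Wait}, add states in Sat(lock & start) with every successor in Z. Z1 = {Store, Req, Ack, Load, Wait, Reset}; fixed.
Sat(A[(lock & start) U ~lock]) = {Store, Req, Ack, Load, Wait, Reset}

{Store, Req, Ack, Load, Wait, Reset}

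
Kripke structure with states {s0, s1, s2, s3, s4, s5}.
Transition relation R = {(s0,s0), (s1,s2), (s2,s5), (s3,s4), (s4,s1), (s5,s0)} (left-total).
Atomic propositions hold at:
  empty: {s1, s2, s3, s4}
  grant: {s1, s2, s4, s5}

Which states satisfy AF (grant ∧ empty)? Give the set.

Sat(grant ∧ empty) = {s1, s2, s4}
AF (grant ∧ empty): least fixpoint, start Z0 = {s1, s2, s4}, add states with every successor in Z. Z1 = {s1, s2, s3, s4}; fixed.
Sat(AF (grant ∧ empty)) = {s1, s2, s3, s4}

{s1, s2, s3, s4}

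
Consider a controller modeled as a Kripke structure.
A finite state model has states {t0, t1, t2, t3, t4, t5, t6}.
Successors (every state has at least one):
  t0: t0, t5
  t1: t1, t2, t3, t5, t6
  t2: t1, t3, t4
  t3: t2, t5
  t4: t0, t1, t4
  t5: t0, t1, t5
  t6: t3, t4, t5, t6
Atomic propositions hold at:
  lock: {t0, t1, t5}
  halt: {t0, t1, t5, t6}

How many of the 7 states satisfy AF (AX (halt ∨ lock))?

2

Sat(halt ∨ lock) = {t0, t1, t5, t6}
Sat(AX (halt ∨ lock)) = {s : every successor in {t0, t1, t5, t6}} = {t0, t5}
AF (AX (halt ∨ lock)): least fixpoint, start Z0 = {t0, t5}, add states with every successor in Z. Already a fixed point.
Sat(AF (AX (halt ∨ lock))) = {t0, t5}
|Sat(AF (AX (halt ∨ lock)))| = |{t0, t5}| = 2.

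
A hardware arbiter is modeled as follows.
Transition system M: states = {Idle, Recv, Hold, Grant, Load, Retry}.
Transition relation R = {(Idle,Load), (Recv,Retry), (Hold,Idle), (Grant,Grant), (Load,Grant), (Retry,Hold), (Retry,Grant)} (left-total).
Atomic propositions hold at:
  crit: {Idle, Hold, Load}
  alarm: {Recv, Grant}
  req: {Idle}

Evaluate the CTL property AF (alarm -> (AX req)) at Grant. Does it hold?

No

Sat(AX req) = {s : every successor in {Idle}} = {Hold}
Sat(alarm -> (AX req)) = {Idle, Hold, Load, Retry}
AF (alarm -> (AX req)): least fixpoint, start Z0 = {Idle, Hold, Load, Retry}, add states with every successor in Z. Z1 = {Idle, Recv, Hold, Load, Retry}; fixed.
Sat(AF (alarm -> (AX req))) = {Idle, Recv, Hold, Load, Retry}
Grant ∉ Sat(AF (alarm -> (AX req))) = {Idle, Recv, Hold, Load, Retry}, so the formula does not hold at Grant.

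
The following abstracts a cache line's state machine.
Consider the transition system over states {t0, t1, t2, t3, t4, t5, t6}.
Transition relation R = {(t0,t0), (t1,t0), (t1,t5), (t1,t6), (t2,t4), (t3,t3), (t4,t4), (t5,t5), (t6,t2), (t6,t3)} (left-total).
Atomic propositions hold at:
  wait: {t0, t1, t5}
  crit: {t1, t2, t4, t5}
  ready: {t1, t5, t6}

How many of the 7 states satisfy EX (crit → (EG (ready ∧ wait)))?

5

Sat(ready ∧ wait) = {t1, t5}
EG (ready ∧ wait): greatest fixpoint, start Z0 = {t1, t5}, keep only states in Sat with some successor in Z. Already a fixed point.
Sat(EG (ready ∧ wait)) = {t1, t5}
Sat(crit → (EG (ready ∧ wait))) = {t0, t1, t3, t5, t6}
Sat(EX (crit → (EG (ready ∧ wait)))) = {s : some successor in {t0, t1, t3, t5, t6}} = {t0, t1, t3, t5, t6}
|Sat(EX (crit → (EG (ready ∧ wait))))| = |{t0, t1, t3, t5, t6}| = 5.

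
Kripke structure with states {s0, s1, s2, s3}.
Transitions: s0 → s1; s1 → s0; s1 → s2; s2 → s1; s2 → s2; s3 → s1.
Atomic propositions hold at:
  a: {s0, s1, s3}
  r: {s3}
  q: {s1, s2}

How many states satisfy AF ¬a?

Sat(¬a) = {s2}
AF ¬a: least fixpoint, start Z0 = {s2}, add states with every successor in Z. Already a fixed point.
Sat(AF ¬a) = {s2}
|Sat(AF ¬a)| = |{s2}| = 1.

1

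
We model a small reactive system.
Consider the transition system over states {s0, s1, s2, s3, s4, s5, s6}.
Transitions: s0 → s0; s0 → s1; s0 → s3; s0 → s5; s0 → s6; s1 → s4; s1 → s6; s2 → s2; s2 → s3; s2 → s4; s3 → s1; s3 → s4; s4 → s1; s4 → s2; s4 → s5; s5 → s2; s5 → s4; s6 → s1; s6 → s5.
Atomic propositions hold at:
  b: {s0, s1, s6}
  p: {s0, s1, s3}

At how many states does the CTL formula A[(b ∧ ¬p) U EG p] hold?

1

Sat(¬p) = {s2, s4, s5, s6}
Sat(b ∧ ¬p) = {s6}
EG p: greatest fixpoint, start Z0 = {s0, s1, s3}, keep only states in Sat with some successor in Z. Z1 = {s0, s3}; Z2 = {s0}; fixed.
Sat(EG p) = {s0}
A[(b ∧ ¬p) U EG p]: least fixpoint, start Z0 = Sat(EG p) = {s0}, add states in Sat(b ∧ ¬p) with every successor in Z. Already a fixed point.
Sat(A[(b ∧ ¬p) U EG p]) = {s0}
|Sat(A[(b ∧ ¬p) U EG p])| = |{s0}| = 1.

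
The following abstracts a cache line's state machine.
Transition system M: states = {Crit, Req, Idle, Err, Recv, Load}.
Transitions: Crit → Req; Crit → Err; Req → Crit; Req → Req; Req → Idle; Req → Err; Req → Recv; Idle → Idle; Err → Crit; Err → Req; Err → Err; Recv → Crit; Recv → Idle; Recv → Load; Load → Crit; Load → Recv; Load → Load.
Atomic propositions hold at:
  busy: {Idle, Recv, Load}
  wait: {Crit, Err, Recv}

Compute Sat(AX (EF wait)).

EF wait: least fixpoint, start Z0 = {Crit, Err, Recv}, add states with some successor in Z. Z1 = {Crit, Req, Err, Recv, Load}; fixed.
Sat(EF wait) = {Crit, Req, Err, Recv, Load}
Sat(AX (EF wait)) = {s : every successor in {Crit, Req, Err, Recv, Load}} = {Crit, Err, Load}

{Crit, Err, Load}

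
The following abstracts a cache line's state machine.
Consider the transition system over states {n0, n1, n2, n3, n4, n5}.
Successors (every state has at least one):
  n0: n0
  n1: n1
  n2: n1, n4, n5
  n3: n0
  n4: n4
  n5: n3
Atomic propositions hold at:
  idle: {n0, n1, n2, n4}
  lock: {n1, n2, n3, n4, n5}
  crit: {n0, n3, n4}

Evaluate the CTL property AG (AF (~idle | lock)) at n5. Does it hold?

No

Sat(~idle) = {n3, n5}
Sat(~idle | lock) = {n1, n2, n3, n4, n5}
AF (~idle | lock): least fixpoint, start Z0 = {n1, n2, n3, n4, n5}, add states with every successor in Z. Already a fixed point.
Sat(AF (~idle | lock)) = {n1, n2, n3, n4, n5}
AG (AF (~idle | lock)): greatest fixpoint, start Z0 = {n1, n2, n3, n4, n5}, keep only states in Sat with every successor in Z. Z1 = {n1, n2, n4, n5}; Z2 = {n1, n2, n4}; Z3 = {n1, n4}; fixed.
Sat(AG (AF (~idle | lock))) = {n1, n4}
n5 ∉ Sat(AG (AF (~idle | lock))) = {n1, n4}, so the formula does not hold at n5.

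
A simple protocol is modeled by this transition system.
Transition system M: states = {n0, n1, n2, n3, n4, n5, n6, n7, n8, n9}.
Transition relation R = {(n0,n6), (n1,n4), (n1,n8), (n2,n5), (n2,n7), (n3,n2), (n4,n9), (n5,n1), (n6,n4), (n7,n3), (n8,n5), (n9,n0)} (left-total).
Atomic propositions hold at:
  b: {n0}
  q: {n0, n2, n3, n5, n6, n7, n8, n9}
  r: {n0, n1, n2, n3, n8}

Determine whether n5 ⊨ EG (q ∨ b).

Sat(q ∨ b) = {n0, n2, n3, n5, n6, n7, n8, n9}
EG (q ∨ b): greatest fixpoint, start Z0 = {n0, n2, n3, n5, n6, n7, n8, n9}, keep only states in Sat with some successor in Z. Z1 = {n0, n2, n3, n7, n8, n9}; Z2 = {n2, n3, n7, n9}; Z3 = {n2, n3, n7}; fixed.
Sat(EG (q ∨ b)) = {n2, n3, n7}
n5 ∉ Sat(EG (q ∨ b)) = {n2, n3, n7}, so the formula does not hold at n5.

No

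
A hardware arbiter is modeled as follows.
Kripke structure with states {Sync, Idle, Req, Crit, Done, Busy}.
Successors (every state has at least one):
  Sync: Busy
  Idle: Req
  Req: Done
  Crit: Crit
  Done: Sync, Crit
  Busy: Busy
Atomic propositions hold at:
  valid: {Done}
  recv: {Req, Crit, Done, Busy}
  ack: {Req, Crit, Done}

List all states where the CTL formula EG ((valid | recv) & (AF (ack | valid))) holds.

{Req, Crit, Done}

Sat(valid | recv) = {Req, Crit, Done, Busy}
Sat(ack | valid) = {Req, Crit, Done}
AF (ack | valid): least fixpoint, start Z0 = {Req, Crit, Done}, add states with every successor in Z. Z1 = {Idle, Req, Crit, Done}; fixed.
Sat(AF (ack | valid)) = {Idle, Req, Crit, Done}
Sat((valid | recv) & (AF (ack | valid))) = {Req, Crit, Done}
EG ((valid | recv) & (AF (ack | valid))): greatest fixpoint, start Z0 = {Req, Crit, Done}, keep only states in Sat with some successor in Z. Already a fixed point.
Sat(EG ((valid | recv) & (AF (ack | valid)))) = {Req, Crit, Done}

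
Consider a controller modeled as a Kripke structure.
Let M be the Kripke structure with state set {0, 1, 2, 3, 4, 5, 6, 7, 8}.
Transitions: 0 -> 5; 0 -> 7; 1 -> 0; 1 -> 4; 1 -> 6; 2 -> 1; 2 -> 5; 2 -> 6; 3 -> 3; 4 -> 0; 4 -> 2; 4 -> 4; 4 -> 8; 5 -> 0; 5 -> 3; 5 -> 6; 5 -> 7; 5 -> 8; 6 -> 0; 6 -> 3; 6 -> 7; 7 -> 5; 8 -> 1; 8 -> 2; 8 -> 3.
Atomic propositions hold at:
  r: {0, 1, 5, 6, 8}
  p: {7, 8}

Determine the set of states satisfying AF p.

AF p: least fixpoint, start Z0 = {7, 8}, add states with every successor in Z. Already a fixed point.
Sat(AF p) = {7, 8}

{7, 8}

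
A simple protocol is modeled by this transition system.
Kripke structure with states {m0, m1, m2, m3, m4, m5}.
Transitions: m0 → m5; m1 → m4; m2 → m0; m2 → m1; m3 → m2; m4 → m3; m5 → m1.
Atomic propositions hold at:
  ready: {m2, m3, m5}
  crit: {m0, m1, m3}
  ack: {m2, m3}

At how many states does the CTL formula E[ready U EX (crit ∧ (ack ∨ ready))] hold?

1

Sat(ack ∨ ready) = {m2, m3, m5}
Sat(crit ∧ (ack ∨ ready)) = {m3}
Sat(EX (crit ∧ (ack ∨ ready))) = {s : some successor in {m3}} = {m4}
E[ready U EX (crit ∧ (ack ∨ ready))]: least fixpoint, start Z0 = Sat(EX (crit ∧ (ack ∨ ready))) = {m4}, add states in Sat(ready) with some successor in Z. Already a fixed point.
Sat(E[ready U EX (crit ∧ (ack ∨ ready))]) = {m4}
|Sat(E[ready U EX (crit ∧ (ack ∨ ready))])| = |{m4}| = 1.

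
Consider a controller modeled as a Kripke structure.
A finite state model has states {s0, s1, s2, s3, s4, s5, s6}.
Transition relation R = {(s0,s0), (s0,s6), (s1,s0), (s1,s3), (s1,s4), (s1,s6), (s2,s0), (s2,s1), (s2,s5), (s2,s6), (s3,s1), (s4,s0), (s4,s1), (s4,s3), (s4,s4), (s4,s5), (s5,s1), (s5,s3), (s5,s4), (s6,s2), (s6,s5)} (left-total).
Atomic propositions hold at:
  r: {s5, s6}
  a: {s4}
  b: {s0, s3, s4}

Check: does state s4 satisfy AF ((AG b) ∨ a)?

Yes

AG b: greatest fixpoint, start Z0 = {s0, s3, s4}, keep only states in Sat with every successor in Z. Z1 = ∅; fixed.
Sat(AG b) = ∅
Sat((AG b) ∨ a) = {s4}
AF ((AG b) ∨ a): least fixpoint, start Z0 = {s4}, add states with every successor in Z. Already a fixed point.
Sat(AF ((AG b) ∨ a)) = {s4}
s4 ∈ Sat(AF ((AG b) ∨ a)) = {s4}, so the formula holds at s4.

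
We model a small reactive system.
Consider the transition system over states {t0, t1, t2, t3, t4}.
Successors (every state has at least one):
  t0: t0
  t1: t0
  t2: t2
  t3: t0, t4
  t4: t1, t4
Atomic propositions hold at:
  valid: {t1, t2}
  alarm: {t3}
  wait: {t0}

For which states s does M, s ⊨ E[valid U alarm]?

E[valid U alarm]: least fixpoint, start Z0 = Sat(alarm) = {t3}, add states in Sat(valid) with some successor in Z. Already a fixed point.
Sat(E[valid U alarm]) = {t3}

{t3}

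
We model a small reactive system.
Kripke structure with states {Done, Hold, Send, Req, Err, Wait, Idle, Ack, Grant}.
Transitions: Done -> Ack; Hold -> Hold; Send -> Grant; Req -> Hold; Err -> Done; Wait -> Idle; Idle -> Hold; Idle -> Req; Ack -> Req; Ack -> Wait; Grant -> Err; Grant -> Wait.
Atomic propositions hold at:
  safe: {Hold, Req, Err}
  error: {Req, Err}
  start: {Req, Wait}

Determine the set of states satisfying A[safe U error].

{Req, Err}

A[safe U error]: least fixpoint, start Z0 = Sat(error) = {Req, Err}, add states in Sat(safe) with every successor in Z. Already a fixed point.
Sat(A[safe U error]) = {Req, Err}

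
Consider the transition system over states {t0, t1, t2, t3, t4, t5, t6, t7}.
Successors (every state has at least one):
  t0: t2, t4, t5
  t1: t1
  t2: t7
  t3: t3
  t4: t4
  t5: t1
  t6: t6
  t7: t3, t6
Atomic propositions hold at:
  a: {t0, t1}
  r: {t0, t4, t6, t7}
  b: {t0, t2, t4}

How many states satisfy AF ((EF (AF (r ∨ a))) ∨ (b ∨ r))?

Sat(r ∨ a) = {t0, t1, t4, t6, t7}
AF (r ∨ a): least fixpoint, start Z0 = {t0, t1, t4, t6, t7}, add states with every successor in Z. Z1 = {t0, t1, t2, t4, t5, t6, t7}; fixed.
Sat(AF (r ∨ a)) = {t0, t1, t2, t4, t5, t6, t7}
EF (AF (r ∨ a)): least fixpoint, start Z0 = {t0, t1, t2, t4, t5, t6, t7}, add states with some successor in Z. Already a fixed point.
Sat(EF (AF (r ∨ a))) = {t0, t1, t2, t4, t5, t6, t7}
Sat(b ∨ r) = {t0, t2, t4, t6, t7}
Sat((EF (AF (r ∨ a))) ∨ (b ∨ r)) = {t0, t1, t2, t4, t5, t6, t7}
AF ((EF (AF (r ∨ a))) ∨ (b ∨ r)): least fixpoint, start Z0 = {t0, t1, t2, t4, t5, t6, t7}, add states with every successor in Z. Already a fixed point.
Sat(AF ((EF (AF (r ∨ a))) ∨ (b ∨ r))) = {t0, t1, t2, t4, t5, t6, t7}
|Sat(AF ((EF (AF (r ∨ a))) ∨ (b ∨ r)))| = |{t0, t1, t2, t4, t5, t6, t7}| = 7.

7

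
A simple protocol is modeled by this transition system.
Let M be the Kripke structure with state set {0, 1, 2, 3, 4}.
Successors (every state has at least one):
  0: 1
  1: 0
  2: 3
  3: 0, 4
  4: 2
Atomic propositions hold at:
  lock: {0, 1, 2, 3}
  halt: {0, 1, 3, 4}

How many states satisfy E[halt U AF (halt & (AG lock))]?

AG lock: greatest fixpoint, start Z0 = {0, 1, 2, 3}, keep only states in Sat with every successor in Z. Z1 = {0, 1, 2}; Z2 = {0, 1}; fixed.
Sat(AG lock) = {0, 1}
Sat(halt & (AG lock)) = {0, 1}
AF (halt & (AG lock)): least fixpoint, start Z0 = {0, 1}, add states with every successor in Z. Already a fixed point.
Sat(AF (halt & (AG lock))) = {0, 1}
E[halt U AF (halt & (AG lock))]: least fixpoint, start Z0 = Sat(AF (halt & (AG lock))) = {0, 1}, add states in Sat(halt) with some successor in Z. Z1 = {0, 1, 3}; fixed.
Sat(E[halt U AF (halt & (AG lock))]) = {0, 1, 3}
|Sat(E[halt U AF (halt & (AG lock))])| = |{0, 1, 3}| = 3.

3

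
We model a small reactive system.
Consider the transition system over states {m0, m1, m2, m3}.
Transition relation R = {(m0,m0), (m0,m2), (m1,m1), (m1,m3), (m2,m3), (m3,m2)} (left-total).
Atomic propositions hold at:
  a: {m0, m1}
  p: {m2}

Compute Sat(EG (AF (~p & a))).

{m0, m1}

Sat(~p) = {m0, m1, m3}
Sat(~p & a) = {m0, m1}
AF (~p & a): least fixpoint, start Z0 = {m0, m1}, add states with every successor in Z. Already a fixed point.
Sat(AF (~p & a)) = {m0, m1}
EG (AF (~p & a)): greatest fixpoint, start Z0 = {m0, m1}, keep only states in Sat with some successor in Z. Already a fixed point.
Sat(EG (AF (~p & a))) = {m0, m1}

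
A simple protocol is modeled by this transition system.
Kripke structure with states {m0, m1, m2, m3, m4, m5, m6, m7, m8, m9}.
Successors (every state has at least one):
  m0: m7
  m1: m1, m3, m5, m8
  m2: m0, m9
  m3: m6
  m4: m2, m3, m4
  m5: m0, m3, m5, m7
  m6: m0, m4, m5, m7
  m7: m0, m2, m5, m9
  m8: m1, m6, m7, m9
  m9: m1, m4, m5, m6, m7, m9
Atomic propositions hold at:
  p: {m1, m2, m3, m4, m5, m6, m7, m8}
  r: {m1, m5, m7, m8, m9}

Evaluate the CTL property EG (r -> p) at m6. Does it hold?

Yes

Sat(r -> p) = {m0, m1, m2, m3, m4, m5, m6, m7, m8}
EG (r -> p): greatest fixpoint, start Z0 = {m0, m1, m2, m3, m4, m5, m6, m7, m8}, keep only states in Sat with some successor in Z. Already a fixed point.
Sat(EG (r -> p)) = {m0, m1, m2, m3, m4, m5, m6, m7, m8}
m6 ∈ Sat(EG (r -> p)) = {m0, m1, m2, m3, m4, m5, m6, m7, m8}, so the formula holds at m6.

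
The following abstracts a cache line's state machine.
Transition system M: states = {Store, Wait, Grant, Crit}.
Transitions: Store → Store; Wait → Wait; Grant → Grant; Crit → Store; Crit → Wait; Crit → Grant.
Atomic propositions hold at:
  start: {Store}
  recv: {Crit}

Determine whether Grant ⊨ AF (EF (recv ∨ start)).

No

Sat(recv ∨ start) = {Store, Crit}
EF (recv ∨ start): least fixpoint, start Z0 = {Store, Crit}, add states with some successor in Z. Already a fixed point.
Sat(EF (recv ∨ start)) = {Store, Crit}
AF (EF (recv ∨ start)): least fixpoint, start Z0 = {Store, Crit}, add states with every successor in Z. Already a fixed point.
Sat(AF (EF (recv ∨ start))) = {Store, Crit}
Grant ∉ Sat(AF (EF (recv ∨ start))) = {Store, Crit}, so the formula does not hold at Grant.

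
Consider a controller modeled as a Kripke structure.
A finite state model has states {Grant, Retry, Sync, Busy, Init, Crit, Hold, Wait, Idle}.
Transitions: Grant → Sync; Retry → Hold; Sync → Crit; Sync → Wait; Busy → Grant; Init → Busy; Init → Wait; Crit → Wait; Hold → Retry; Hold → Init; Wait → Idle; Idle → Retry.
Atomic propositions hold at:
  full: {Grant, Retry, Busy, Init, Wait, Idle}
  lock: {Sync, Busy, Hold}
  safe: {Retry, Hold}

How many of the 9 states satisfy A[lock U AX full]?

7

Sat(AX full) = {s : every successor in {Grant, Retry, Busy, Init, Wait, Idle}} = {Busy, Init, Crit, Hold, Wait, Idle}
A[lock U AX full]: least fixpoint, start Z0 = Sat(AX full) = {Busy, Init, Crit, Hold, Wait, Idle}, add states in Sat(lock) with every successor in Z. Z1 = {Sync, Busy, Init, Crit, Hold, Wait, Idle}; fixed.
Sat(A[lock U AX full]) = {Sync, Busy, Init, Crit, Hold, Wait, Idle}
|Sat(A[lock U AX full])| = |{Sync, Busy, Init, Crit, Hold, Wait, Idle}| = 7.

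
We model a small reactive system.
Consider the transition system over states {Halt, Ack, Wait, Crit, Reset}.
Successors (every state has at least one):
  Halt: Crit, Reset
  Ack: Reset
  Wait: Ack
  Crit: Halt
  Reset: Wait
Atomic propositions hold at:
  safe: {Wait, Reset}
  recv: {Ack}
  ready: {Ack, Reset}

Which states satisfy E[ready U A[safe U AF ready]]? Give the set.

AF ready: least fixpoint, start Z0 = {Ack, Reset}, add states with every successor in Z. Z1 = {Ack, Wait, Reset}; fixed.
Sat(AF ready) = {Ack, Wait, Reset}
A[safe U AF ready]: least fixpoint, start Z0 = Sat(AF ready) = {Ack, Wait, Reset}, add states in Sat(safe) with every successor in Z. Already a fixed point.
Sat(A[safe U AF ready]) = {Ack, Wait, Reset}
E[ready U A[safe U AF ready]]: least fixpoint, start Z0 = Sat(A[safe U AF ready]) = {Ack, Wait, Reset}, add states in Sat(ready) with some successor in Z. Already a fixed point.
Sat(E[ready U A[safe U AF ready]]) = {Ack, Wait, Reset}

{Ack, Wait, Reset}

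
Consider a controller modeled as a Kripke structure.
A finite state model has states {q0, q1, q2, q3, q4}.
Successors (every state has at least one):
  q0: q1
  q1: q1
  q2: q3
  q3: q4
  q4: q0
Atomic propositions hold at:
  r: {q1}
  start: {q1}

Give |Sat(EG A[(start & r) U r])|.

Sat(start & r) = {q1}
A[(start & r) U r]: least fixpoint, start Z0 = Sat(r) = {q1}, add states in Sat(start & r) with every successor in Z. Already a fixed point.
Sat(A[(start & r) U r]) = {q1}
EG A[(start & r) U r]: greatest fixpoint, start Z0 = {q1}, keep only states in Sat with some successor in Z. Already a fixed point.
Sat(EG A[(start & r) U r]) = {q1}
|Sat(EG A[(start & r) U r])| = |{q1}| = 1.

1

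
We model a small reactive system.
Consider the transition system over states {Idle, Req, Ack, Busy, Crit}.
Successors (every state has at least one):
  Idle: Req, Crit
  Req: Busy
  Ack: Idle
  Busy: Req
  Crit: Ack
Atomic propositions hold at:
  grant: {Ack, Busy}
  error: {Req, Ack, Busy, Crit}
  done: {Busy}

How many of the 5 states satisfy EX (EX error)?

Sat(EX error) = {s : some successor in {Req, Ack, Busy, Crit}} = {Idle, Req, Busy, Crit}
Sat(EX (EX error)) = {s : some successor in {Idle, Req, Busy, Crit}} = {Idle, Req, Ack, Busy}
|Sat(EX (EX error))| = |{Idle, Req, Ack, Busy}| = 4.

4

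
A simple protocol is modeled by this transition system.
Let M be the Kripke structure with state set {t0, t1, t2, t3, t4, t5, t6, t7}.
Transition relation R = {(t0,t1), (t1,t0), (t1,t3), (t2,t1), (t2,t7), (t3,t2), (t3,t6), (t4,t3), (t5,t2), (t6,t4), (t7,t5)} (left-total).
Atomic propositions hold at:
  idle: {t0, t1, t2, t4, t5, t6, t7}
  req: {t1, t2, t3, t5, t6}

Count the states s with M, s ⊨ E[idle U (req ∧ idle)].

Sat(req ∧ idle) = {t1, t2, t5, t6}
E[idle U (req ∧ idle)]: least fixpoint, start Z0 = Sat((req ∧ idle)) = {t1, t2, t5, t6}, add states in Sat(idle) with some successor in Z. Z1 = {t0, t1, t2, t5, t6, t7}; fixed.
Sat(E[idle U (req ∧ idle)]) = {t0, t1, t2, t5, t6, t7}
|Sat(E[idle U (req ∧ idle)])| = |{t0, t1, t2, t5, t6, t7}| = 6.

6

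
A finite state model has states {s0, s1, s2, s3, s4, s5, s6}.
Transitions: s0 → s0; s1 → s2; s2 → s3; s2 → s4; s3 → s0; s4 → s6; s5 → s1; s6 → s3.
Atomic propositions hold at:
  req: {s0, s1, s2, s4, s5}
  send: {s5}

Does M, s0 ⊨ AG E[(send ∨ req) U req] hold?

Yes

Sat(send ∨ req) = {s0, s1, s2, s4, s5}
E[(send ∨ req) U req]: least fixpoint, start Z0 = Sat(req) = {s0, s1, s2, s4, s5}, add states in Sat(send ∨ req) with some successor in Z. Already a fixed point.
Sat(E[(send ∨ req) U req]) = {s0, s1, s2, s4, s5}
AG E[(send ∨ req) U req]: greatest fixpoint, start Z0 = {s0, s1, s2, s4, s5}, keep only states in Sat with every successor in Z. Z1 = {s0, s1, s5}; Z2 = {s0, s5}; Z3 = {s0}; fixed.
Sat(AG E[(send ∨ req) U req]) = {s0}
s0 ∈ Sat(AG E[(send ∨ req) U req]) = {s0}, so the formula holds at s0.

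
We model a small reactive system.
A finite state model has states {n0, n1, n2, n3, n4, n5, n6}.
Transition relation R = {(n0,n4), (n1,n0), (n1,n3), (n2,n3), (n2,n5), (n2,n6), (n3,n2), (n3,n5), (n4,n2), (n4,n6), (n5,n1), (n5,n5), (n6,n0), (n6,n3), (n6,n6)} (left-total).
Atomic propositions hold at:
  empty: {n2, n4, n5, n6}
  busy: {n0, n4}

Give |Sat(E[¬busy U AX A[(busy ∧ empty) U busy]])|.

6

Sat(¬busy) = {n1, n2, n3, n5, n6}
Sat(busy ∧ empty) = {n4}
A[(busy ∧ empty) U busy]: least fixpoint, start Z0 = Sat(busy) = {n0, n4}, add states in Sat(busy ∧ empty) with every successor in Z. Already a fixed point.
Sat(A[(busy ∧ empty) U busy]) = {n0, n4}
Sat(AX A[(busy ∧ empty) U busy]) = {s : every successor in {n0, n4}} = {n0}
E[¬busy U AX A[(busy ∧ empty) U busy]]: least fixpoint, start Z0 = Sat(AX A[(busy ∧ empty) U busy]) = {n0}, add states in Sat(¬busy) with some successor in Z. Z1 = {n0, n1, n6}; Z2 = {n0, n1, n2, n5, n6}; Z3 = {n0, n1, n2, n3, n5, n6}; fixed.
Sat(E[¬busy U AX A[(busy ∧ empty) U busy]]) = {n0, n1, n2, n3, n5, n6}
|Sat(E[¬busy U AX A[(busy ∧ empty) U busy]])| = |{n0, n1, n2, n3, n5, n6}| = 6.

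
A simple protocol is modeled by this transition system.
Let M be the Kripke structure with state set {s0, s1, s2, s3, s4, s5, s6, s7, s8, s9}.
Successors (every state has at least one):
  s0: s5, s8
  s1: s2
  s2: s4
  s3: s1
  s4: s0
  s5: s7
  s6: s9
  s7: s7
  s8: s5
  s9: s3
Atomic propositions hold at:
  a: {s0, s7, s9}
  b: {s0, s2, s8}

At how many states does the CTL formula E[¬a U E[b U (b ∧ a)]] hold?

Sat(¬a) = {s1, s2, s3, s4, s5, s6, s8}
Sat(b ∧ a) = {s0}
E[b U (b ∧ a)]: least fixpoint, start Z0 = Sat((b ∧ a)) = {s0}, add states in Sat(b) with some successor in Z. Already a fixed point.
Sat(E[b U (b ∧ a)]) = {s0}
E[¬a U E[b U (b ∧ a)]]: least fixpoint, start Z0 = Sat(E[b U (b ∧ a)]) = {s0}, add states in Sat(¬a) with some successor in Z. Z1 = {s0, s4}; Z2 = {s0, s2, s4}; Z3 = {s0, s1, s2, s4}; Z4 = {s0, s1, s2, s3, s4}; fixed.
Sat(E[¬a U E[b U (b ∧ a)]]) = {s0, s1, s2, s3, s4}
|Sat(E[¬a U E[b U (b ∧ a)]])| = |{s0, s1, s2, s3, s4}| = 5.

5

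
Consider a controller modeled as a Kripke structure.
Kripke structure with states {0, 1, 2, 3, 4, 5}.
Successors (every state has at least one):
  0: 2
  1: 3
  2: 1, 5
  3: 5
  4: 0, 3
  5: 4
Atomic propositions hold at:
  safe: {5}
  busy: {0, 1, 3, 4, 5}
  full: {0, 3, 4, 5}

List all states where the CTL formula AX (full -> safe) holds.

{0, 2, 3}

Sat(full -> safe) = {1, 2, 5}
Sat(AX (full -> safe)) = {s : every successor in {1, 2, 5}} = {0, 2, 3}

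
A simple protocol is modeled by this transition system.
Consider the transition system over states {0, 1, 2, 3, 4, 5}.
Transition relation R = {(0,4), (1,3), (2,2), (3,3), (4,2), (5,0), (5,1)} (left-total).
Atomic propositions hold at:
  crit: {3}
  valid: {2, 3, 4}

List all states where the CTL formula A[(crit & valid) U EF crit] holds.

{1, 3, 5}

Sat(crit & valid) = {3}
EF crit: least fixpoint, start Z0 = {3}, add states with some successor in Z. Z1 = {1, 3}; Z2 = {1, 3, 5}; fixed.
Sat(EF crit) = {1, 3, 5}
A[(crit & valid) U EF crit]: least fixpoint, start Z0 = Sat(EF crit) = {1, 3, 5}, add states in Sat(crit & valid) with every successor in Z. Already a fixed point.
Sat(A[(crit & valid) U EF crit]) = {1, 3, 5}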